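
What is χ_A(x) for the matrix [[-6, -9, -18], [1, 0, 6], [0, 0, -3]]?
χ_A(x) = (x + 3)^3

xI - A = [[x + 6, 9, 18], [-1, x, -6], [0, 0, x + 3]].

Expanding det(xI - A) along the first row:
det(xI - A) = + (x + 6)·det([[x, -6], [0, x + 3]]) - (9)·det([[-1, -6], [0, x + 3]]) + (18)·det([[-1, x], [0, 0]]).

Evaluating gives χ_A(x) = x^3 + 9x^2 + 27x + 27 = (x + 3)^3.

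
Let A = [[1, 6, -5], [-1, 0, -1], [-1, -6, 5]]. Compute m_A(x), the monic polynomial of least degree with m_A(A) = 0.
The characteristic polynomial factors as x^2(x - 6). The minimal polynomial is ∏(x - λ)^{k_λ} where k_λ is the size of the largest Jordan block at λ.

For λ = 0: rank(A) = 2, and the largest Jordan block has size 2 (the smallest k with rank(A^k) = rank(A^(k+1))).
For λ = 6: rank(A - 6I) = 2, and the largest Jordan block has size 1 (the smallest k with rank((A - 6I)^k) = rank((A - 6I)^(k+1))).

So m_A(x) = x^2(x - 6).

m_A(x) = x^2(x - 6)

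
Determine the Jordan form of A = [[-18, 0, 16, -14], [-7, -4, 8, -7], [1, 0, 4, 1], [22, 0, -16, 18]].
The characteristic polynomial is det(xI - A) = (x - 4)^2(x + 4)^2, so the eigenvalues are -4 (algebraic multiplicity 2), 4 (algebraic multiplicity 2).

For λ = -4: rank(A + 4I) = 2. The eigenspace has dimension 4 - 2 = 2, so there are 2 Jordan blocks; the rank sequence gives block sizes [1, 1].

For λ = 4: rank(A - 4I) = 3, rank((A - 4I)^2) = 2. The eigenspace has dimension 4 - 3 = 1, so there is 1 Jordan block; the rank sequence gives block sizes [2].

Assembling the blocks gives the Jordan form J above.

J = [[-4, 0, 0, 0], [0, -4, 0, 0], [0, 0, 4, 1], [0, 0, 0, 4]]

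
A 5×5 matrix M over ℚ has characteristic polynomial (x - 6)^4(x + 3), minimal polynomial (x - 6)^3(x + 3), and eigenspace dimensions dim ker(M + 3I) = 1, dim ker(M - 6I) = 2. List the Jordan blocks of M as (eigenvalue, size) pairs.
Jordan blocks: (-3, 1), (6, 3), (6, 1)

λ = -3: algebraic multiplicity 1 (exponent in χ_M), largest block size 1 (exponent in m_M), 1 block (geometric multiplicity). This forces block sizes [1].
λ = 6: algebraic multiplicity 4 (exponent in χ_M), largest block size 3 (exponent in m_M), 2 blocks (geometric multiplicity). These force block sizes [3, 1].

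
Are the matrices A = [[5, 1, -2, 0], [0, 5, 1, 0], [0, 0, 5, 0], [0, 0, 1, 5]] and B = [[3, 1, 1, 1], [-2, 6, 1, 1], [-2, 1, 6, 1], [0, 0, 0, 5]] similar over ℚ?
Both have characteristic polynomial (x - 5)^4, but the minimal polynomial of A is (x - 5)^3 while the minimal polynomial of B is (x - 5)^2. The minimal polynomial is a similarity invariant, so A and B are not similar.

No.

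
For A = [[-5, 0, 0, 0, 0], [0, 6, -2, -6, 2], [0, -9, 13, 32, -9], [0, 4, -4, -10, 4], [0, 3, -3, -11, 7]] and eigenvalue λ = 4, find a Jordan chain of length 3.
v_1 = [[0, -1, -3, 1, 1]]^T, v_2 = [[0, 0, 5, -2, -2]]^T, v_3 = [[0, -2, -1, 0, 1]]^T

We seek v_1 ∈ ker((A - 4I)^3) \ ker((A - 4I)^2), then set v_{i+1} = (A - 4I) v_i.

One such chain is v_1 = [[0, -1, -3, 1, 1]]^T, v_2 = [[0, 0, 5, -2, -2]]^T, v_3 = [[0, -2, -1, 0, 1]]^T. Check: (A - 4I) v_3 = [[0, 0, 0, 0, 0]]^T = 0.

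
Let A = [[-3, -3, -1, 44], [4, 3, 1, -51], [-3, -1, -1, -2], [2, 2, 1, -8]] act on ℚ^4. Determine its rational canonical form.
The invariant factors of A (the non-unit diagonal entries of the Smith normal form of xI - A over ℚ[x]) are (x + 3)(x + 4)(x^2 + 2x - 1), each dividing the next. The characteristic polynomial is their product, (x + 3)(x + 4)(x^2 + 2x - 1).

The rational canonical form is the block-diagonal matrix of companion matrices C(f_i):
R = [[0, 0, 0, 12], [1, 0, 0, -17], [0, 1, 0, -25], [0, 0, 1, -9]].

Note the characteristic polynomial does not split into linear factors over ℚ, so A has no Jordan form over ℚ; the rational canonical form exists over any field.

R = [[0, 0, 0, 12], [1, 0, 0, -17], [0, 1, 0, -25], [0, 0, 1, -9]]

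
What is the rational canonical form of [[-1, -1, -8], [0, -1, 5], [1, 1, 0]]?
R = [[0, 0, -8], [1, 0, -4], [0, 1, -2]]

The invariant factors of A (the non-unit diagonal entries of the Smith normal form of xI - A over ℚ[x]) are (x + 2)(x^2 + 4), each dividing the next. The characteristic polynomial is their product, (x + 2)(x^2 + 4).

The rational canonical form is the block-diagonal matrix of companion matrices C(f_i):
R = [[0, 0, -8], [1, 0, -4], [0, 1, -2]].

Note the characteristic polynomial does not split into linear factors over ℚ, so A has no Jordan form over ℚ; the rational canonical form exists over any field.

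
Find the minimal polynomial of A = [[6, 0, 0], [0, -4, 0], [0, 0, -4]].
m_A(x) = (x - 6)(x + 4)

The characteristic polynomial factors as (x - 6)(x + 4)^2. The minimal polynomial is ∏(x - λ)^{k_λ} where k_λ is the size of the largest Jordan block at λ.

For λ = -4: rank(A + 4I) = 1, and the largest Jordan block has size 1 (the smallest k with rank((A + 4I)^k) = rank((A + 4I)^(k+1))).
For λ = 6: rank(A - 6I) = 2, and the largest Jordan block has size 1 (the smallest k with rank((A - 6I)^k) = rank((A - 6I)^(k+1))).

So m_A(x) = (x - 6)(x + 4).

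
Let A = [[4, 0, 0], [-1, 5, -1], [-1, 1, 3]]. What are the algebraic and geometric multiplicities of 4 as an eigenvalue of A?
algebraic multiplicity 3, geometric multiplicity 2

The characteristic polynomial is (x - 4)^3, so the factor x - 4 appears with exponent 3: the algebraic multiplicity is 3.

rank(A - 4I) = 1, so the eigenspace has dimension 3 - 1 = 2: the geometric multiplicity is 2.

Since 2 < 3, A is not diagonalizable.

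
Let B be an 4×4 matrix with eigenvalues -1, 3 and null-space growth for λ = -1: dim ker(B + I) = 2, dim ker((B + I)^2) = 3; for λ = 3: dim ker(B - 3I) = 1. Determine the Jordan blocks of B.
λ = -1: successive nullity increments [2, 1] count blocks of size ≥ k; block sizes are [2, 1].
λ = 3: successive nullity increments [1] count blocks of size ≥ k; block sizes are [1].

Jordan blocks: (-1, 2), (-1, 1), (3, 1)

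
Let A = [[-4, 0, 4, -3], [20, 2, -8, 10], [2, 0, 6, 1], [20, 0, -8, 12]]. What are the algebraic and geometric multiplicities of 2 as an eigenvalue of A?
The characteristic polynomial is (x - 6)^2(x - 2)^2, so the factor x - 2 appears with exponent 2: the algebraic multiplicity is 2.

rank(A - 2I) = 2, so the eigenspace has dimension 4 - 2 = 2: the geometric multiplicity is 2.

algebraic multiplicity 2, geometric multiplicity 2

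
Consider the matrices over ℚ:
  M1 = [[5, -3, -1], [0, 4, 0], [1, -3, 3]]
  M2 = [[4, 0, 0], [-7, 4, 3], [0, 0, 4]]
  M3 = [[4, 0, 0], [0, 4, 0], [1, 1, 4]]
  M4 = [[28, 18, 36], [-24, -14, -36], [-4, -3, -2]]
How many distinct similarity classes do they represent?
1 class: {M1, M2, M3, M4}

Characteristic polynomials: χ_{M1} = (x - 4)^3, χ_{M2} = (x - 4)^3, χ_{M3} = (x - 4)^3, χ_{M4} = (x - 4)^3.

{M1, M2, M3, M4}: invariant factors x - 4, (x - 4)^2.

Matrices are similar if and only if their invariant-factor lists agree; the partition into similarity classes is {M1, M2, M3, M4}.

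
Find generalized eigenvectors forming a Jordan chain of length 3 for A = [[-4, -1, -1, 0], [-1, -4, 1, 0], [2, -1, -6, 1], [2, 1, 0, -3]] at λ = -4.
v_1 = [[1, -1, 1, 0]]^T, v_2 = [[0, 0, 1, 1]]^T, v_3 = [[-1, 1, -1, 1]]^T

We seek v_1 ∈ ker((A + 4I)^3) \ ker((A + 4I)^2), then set v_{i+1} = (A + 4I) v_i.

One such chain is v_1 = [[1, -1, 1, 0]]^T, v_2 = [[0, 0, 1, 1]]^T, v_3 = [[-1, 1, -1, 1]]^T. Check: (A + 4I) v_3 = [[0, 0, 0, 0]]^T = 0.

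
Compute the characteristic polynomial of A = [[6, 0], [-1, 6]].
χ_A(x) = (x - 6)^2

xI - A = [[x - 6, 0], [1, x - 6]].

Expanding det(xI - A) along the first row:
det(xI - A) = + (x - 6)·det([[x - 6]]) - (0)·det([[1]]).

Evaluating gives χ_A(x) = x^2 - 12x + 36 = (x - 6)^2.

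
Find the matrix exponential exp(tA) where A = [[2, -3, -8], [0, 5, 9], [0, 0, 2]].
e^{tA} = [[e^{2*t}, -e^{5*t} + e^{2*t}, (t - 3*e^{3*t} + 3)*e^{2*t}], [0, e^{5*t}, 3*(e^{3*t} - 1)*e^{2*t}], [0, 0, e^{2*t}]]

A has Jordan form J = [[2, 1, 0], [0, 2, 0], [0, 0, 5]] with A = PJP^{-1}, so e^{tA} = P e^{tJ} P^{-1}.

For a Jordan block J_k(λ), e^{tJ_k(λ)} = e^{λt} · (I + tN + t^2 N^2/2! + ... + t^{k-1} N^{k-1}/(k-1)!) where N is the nilpotent superdiagonal part.

Assembling the blocks and conjugating back gives the entries of e^{tA} as shown above.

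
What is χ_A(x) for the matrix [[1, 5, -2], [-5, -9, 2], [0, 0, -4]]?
χ_A(x) = (x + 4)^3

xI - A = [[x - 1, -5, 2], [5, x + 9, -2], [0, 0, x + 4]].

Expanding det(xI - A) along the first row:
det(xI - A) = + (x - 1)·det([[x + 9, -2], [0, x + 4]]) - (-5)·det([[5, -2], [0, x + 4]]) + (2)·det([[5, x + 9], [0, 0]]).

Evaluating gives χ_A(x) = x^3 + 12x^2 + 48x + 64 = (x + 4)^3.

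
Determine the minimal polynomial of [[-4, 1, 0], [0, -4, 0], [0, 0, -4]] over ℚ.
The characteristic polynomial factors as (x + 4)^3. The minimal polynomial is ∏(x - λ)^{k_λ} where k_λ is the size of the largest Jordan block at λ.

For λ = -4: rank(A + 4I) = 1, and the largest Jordan block has size 2 (the smallest k with rank((A + 4I)^k) = rank((A + 4I)^(k+1))).

So m_A(x) = (x + 4)^2.

m_A(x) = (x + 4)^2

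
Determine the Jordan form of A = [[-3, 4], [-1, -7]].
J = [[-5, 1], [0, -5]]

The characteristic polynomial is det(xI - A) = (x + 5)^2, so the eigenvalues are -5 (algebraic multiplicity 2).

For λ = -5: rank(A + 5I) = 1, rank((A + 5I)^2) = 0. The eigenspace has dimension 2 - 1 = 1, so there is 1 Jordan block; the rank sequence gives block sizes [2].

Assembling the blocks gives the Jordan form J above.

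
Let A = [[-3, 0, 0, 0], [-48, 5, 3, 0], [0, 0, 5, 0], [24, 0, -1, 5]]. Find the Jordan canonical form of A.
The characteristic polynomial is det(xI - A) = (x - 5)^3(x + 3), so the eigenvalues are -3 (algebraic multiplicity 1), 5 (algebraic multiplicity 3).

For λ = -3: algebraic multiplicity 1 gives one 1×1 block.

For λ = 5: rank(A - 5I) = 2, rank((A - 5I)^2) = 1. The eigenspace has dimension 4 - 2 = 2, so there are 2 Jordan blocks; the rank sequence gives block sizes [2, 1].

Assembling the blocks gives the Jordan form J above.

J = [[-3, 0, 0, 0], [0, 5, 1, 0], [0, 0, 5, 0], [0, 0, 0, 5]]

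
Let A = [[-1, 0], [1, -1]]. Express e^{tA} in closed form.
e^{tA} = [[e^{-t}, 0], [t*e^{-t}, e^{-t}]]

A has Jordan form J = [[-1, 1], [0, -1]] with A = PJP^{-1}, so e^{tA} = P e^{tJ} P^{-1}.

For a Jordan block J_k(λ), e^{tJ_k(λ)} = e^{λt} · (I + tN + t^2 N^2/2! + ... + t^{k-1} N^{k-1}/(k-1)!) where N is the nilpotent superdiagonal part.

Assembling the blocks and conjugating back gives the entries of e^{tA} as shown above.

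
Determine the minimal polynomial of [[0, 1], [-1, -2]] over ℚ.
m_A(x) = (x + 1)^2

The characteristic polynomial factors as (x + 1)^2. The minimal polynomial is ∏(x - λ)^{k_λ} where k_λ is the size of the largest Jordan block at λ.

For λ = -1: rank(A + I) = 1, and the largest Jordan block has size 2 (the smallest k with rank((A + I)^k) = rank((A + I)^(k+1))).

So m_A(x) = (x + 1)^2.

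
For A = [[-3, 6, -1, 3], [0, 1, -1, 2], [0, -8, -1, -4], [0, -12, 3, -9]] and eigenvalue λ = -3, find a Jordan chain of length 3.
v_1 = [[-1, -1, 1, 2]]^T, v_2 = [[-1, -1, 2, 3]]^T, v_3 = [[1, 0, 0, 0]]^T

We seek v_1 ∈ ker((A + 3I)^3) \ ker((A + 3I)^2), then set v_{i+1} = (A + 3I) v_i.

One such chain is v_1 = [[-1, -1, 1, 2]]^T, v_2 = [[-1, -1, 2, 3]]^T, v_3 = [[1, 0, 0, 0]]^T. Check: (A + 3I) v_3 = [[0, 0, 0, 0]]^T = 0.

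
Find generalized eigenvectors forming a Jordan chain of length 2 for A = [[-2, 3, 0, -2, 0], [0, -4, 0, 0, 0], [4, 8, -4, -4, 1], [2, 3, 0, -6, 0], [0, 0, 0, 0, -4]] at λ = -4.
v_1 = [[-2, 1, -2, -1, -2]]^T, v_2 = [[1, 0, 2, 1, 0]]^T

We seek v_1 ∈ ker((A + 4I)^2) \ ker(A + 4I), then set v_{i+1} = (A + 4I) v_i.

One such chain is v_1 = [[-2, 1, -2, -1, -2]]^T, v_2 = [[1, 0, 2, 1, 0]]^T. Check: (A + 4I) v_2 = [[0, 0, 0, 0, 0]]^T = 0.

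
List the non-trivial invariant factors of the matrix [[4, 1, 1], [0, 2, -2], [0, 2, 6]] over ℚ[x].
x - 4, (x - 4)^2

The Jordan structure of A has elementary divisors (x - 4)^2, (x - 4). Arranging the block sizes at each eigenvalue in decreasing order and taking row products gives the invariant factors.

Invariant factors (smallest first, each dividing the next): x - 4, (x - 4)^2.

Check: the last factor (x - 4)^2 is the minimal polynomial, and the product (x - 4)^3 is the characteristic polynomial.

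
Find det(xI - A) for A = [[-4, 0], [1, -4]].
xI - A = [[x + 4, 0], [-1, x + 4]].

Expanding det(xI - A) along the first row:
det(xI - A) = + (x + 4)·det([[x + 4]]) - (0)·det([[-1]]).

Evaluating gives χ_A(x) = x^2 + 8x + 16 = (x + 4)^2.

χ_A(x) = (x + 4)^2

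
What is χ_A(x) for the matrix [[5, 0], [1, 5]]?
xI - A = [[x - 5, 0], [-1, x - 5]].

Expanding det(xI - A) along the first row:
det(xI - A) = + (x - 5)·det([[x - 5]]) - (0)·det([[-1]]).

Evaluating gives χ_A(x) = x^2 - 10x + 25 = (x - 5)^2.

χ_A(x) = (x - 5)^2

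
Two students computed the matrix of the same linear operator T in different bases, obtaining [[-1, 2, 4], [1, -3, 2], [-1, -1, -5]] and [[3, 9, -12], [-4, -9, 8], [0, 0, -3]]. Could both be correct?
Both have characteristic polynomial (x + 3)^3, but the minimal polynomial of A is (x + 3)^3 while the minimal polynomial of B is (x + 3)^2. The minimal polynomial is a similarity invariant, so A and B are not similar.

No.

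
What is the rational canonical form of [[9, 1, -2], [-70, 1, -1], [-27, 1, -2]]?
The invariant factors of A (the non-unit diagonal entries of the Smith normal form of xI - A over ℚ[x]) are (x - 6)(x^2 - 2x - 6), each dividing the next. The characteristic polynomial is their product, (x - 6)(x^2 - 2x - 6).

The rational canonical form is the block-diagonal matrix of companion matrices C(f_i):
R = [[0, 0, -36], [1, 0, -6], [0, 1, 8]].

Note the characteristic polynomial does not split into linear factors over ℚ, so A has no Jordan form over ℚ; the rational canonical form exists over any field.

R = [[0, 0, -36], [1, 0, -6], [0, 1, 8]]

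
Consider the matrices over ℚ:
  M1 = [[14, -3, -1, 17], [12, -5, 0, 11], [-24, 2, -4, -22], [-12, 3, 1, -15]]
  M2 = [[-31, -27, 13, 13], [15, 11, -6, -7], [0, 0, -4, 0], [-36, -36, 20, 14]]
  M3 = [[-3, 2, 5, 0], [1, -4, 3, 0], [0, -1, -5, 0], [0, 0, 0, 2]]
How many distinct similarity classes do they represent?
1 class: {M1, M2, M3}

Characteristic polynomials: χ_{M1} = (x - 2)(x + 4)^3, χ_{M2} = (x - 2)(x + 4)^3, χ_{M3} = (x - 2)(x + 4)^3.

{M1, M2, M3}: invariant factors (x - 2)(x + 4)^3.

Matrices are similar if and only if their invariant-factor lists agree; the partition into similarity classes is {M1, M2, M3}.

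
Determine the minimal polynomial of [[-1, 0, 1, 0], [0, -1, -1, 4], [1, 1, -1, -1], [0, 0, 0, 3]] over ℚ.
The characteristic polynomial factors as (x - 3)(x + 1)^3. The minimal polynomial is ∏(x - λ)^{k_λ} where k_λ is the size of the largest Jordan block at λ.

For λ = -1: rank(A + I) = 3, and the largest Jordan block has size 3 (the smallest k with rank((A + I)^k) = rank((A + I)^(k+1))).
For λ = 3: rank(A - 3I) = 3, and the largest Jordan block has size 1 (the smallest k with rank((A - 3I)^k) = rank((A - 3I)^(k+1))).

So m_A(x) = (x - 3)(x + 1)^3.

m_A(x) = (x - 3)(x + 1)^3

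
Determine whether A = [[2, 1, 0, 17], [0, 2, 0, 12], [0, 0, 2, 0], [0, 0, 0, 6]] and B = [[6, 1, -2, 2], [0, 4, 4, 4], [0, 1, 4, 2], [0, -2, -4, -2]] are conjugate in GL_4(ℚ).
Yes.

Two matrices over a field are similar if and only if they have the same invariant factors.

Both A and B have characteristic polynomial (x - 6)(x - 2)^3 and minimal polynomial (x - 6)(x - 2)^2. Computing further, both have invariant factors x - 2, (x - 6)(x - 2)^2. Hence A and B are similar.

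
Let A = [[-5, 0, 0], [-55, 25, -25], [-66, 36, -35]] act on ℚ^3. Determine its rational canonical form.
R = [[-5, 0, 0], [0, 0, -25], [0, 1, -10]]

The invariant factors of A (the non-unit diagonal entries of the Smith normal form of xI - A over ℚ[x]) are x + 5, (x + 5)^2, each dividing the next. The characteristic polynomial is their product, (x + 5)^3.

The rational canonical form is the block-diagonal matrix of companion matrices C(f_i):
R = [[-5, 0, 0], [0, 0, -25], [0, 1, -10]].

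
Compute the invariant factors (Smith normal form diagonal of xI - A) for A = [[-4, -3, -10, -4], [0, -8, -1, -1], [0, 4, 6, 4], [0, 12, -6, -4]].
The Jordan structure of A has elementary divisors (x + 4)^3, (x - 2). Arranging the block sizes at each eigenvalue in decreasing order and taking row products gives the invariant factors.

Invariant factors (smallest first, each dividing the next): (x - 2)(x + 4)^3.

Check: the last factor (x - 2)(x + 4)^3 is the minimal polynomial, and the product (x - 2)(x + 4)^3 is the characteristic polynomial.

(x - 2)(x + 4)^3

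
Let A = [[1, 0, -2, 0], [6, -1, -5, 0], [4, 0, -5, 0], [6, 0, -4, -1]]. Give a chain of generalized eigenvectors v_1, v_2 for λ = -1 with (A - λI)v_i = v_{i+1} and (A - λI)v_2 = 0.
We seek v_1 ∈ ker((A + I)^2) \ ker(A + I), then set v_{i+1} = (A + I) v_i.

One such chain is v_1 = [[1, 1, 1, 0]]^T, v_2 = [[0, 1, 0, 2]]^T. Check: (A + I) v_2 = [[0, 0, 0, 0]]^T = 0.

v_1 = [[1, 1, 1, 0]]^T, v_2 = [[0, 1, 0, 2]]^T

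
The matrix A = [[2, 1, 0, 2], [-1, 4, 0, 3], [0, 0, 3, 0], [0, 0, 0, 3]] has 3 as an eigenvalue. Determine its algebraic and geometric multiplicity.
algebraic multiplicity 4, geometric multiplicity 2

The characteristic polynomial is (x - 3)^4, so the factor x - 3 appears with exponent 4: the algebraic multiplicity is 4.

rank(A - 3I) = 2, so the eigenspace has dimension 4 - 2 = 2: the geometric multiplicity is 2.

Since 2 < 4, A is not diagonalizable.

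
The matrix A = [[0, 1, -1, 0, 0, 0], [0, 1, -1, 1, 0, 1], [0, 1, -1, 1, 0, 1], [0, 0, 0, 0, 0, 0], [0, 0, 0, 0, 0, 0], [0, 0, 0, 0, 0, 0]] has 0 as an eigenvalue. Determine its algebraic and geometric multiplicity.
The characteristic polynomial is x^6, so the factor x appears with exponent 6: the algebraic multiplicity is 6.

rank(A) = 2, so the eigenspace has dimension 6 - 2 = 4: the geometric multiplicity is 4.

Since 4 < 6, A is not diagonalizable.

algebraic multiplicity 6, geometric multiplicity 4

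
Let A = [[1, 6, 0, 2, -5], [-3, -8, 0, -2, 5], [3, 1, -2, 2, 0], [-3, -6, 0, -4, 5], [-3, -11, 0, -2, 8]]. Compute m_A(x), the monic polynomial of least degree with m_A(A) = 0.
The characteristic polynomial factors as (x - 3)(x + 2)^4. The minimal polynomial is ∏(x - λ)^{k_λ} where k_λ is the size of the largest Jordan block at λ.

For λ = -2: rank(A + 2I) = 2, and the largest Jordan block has size 2 (the smallest k with rank((A + 2I)^k) = rank((A + 2I)^(k+1))).
For λ = 3: rank(A - 3I) = 4, and the largest Jordan block has size 1 (the smallest k with rank((A - 3I)^k) = rank((A - 3I)^(k+1))).

So m_A(x) = (x - 3)(x + 2)^2.

m_A(x) = (x - 3)(x + 2)^2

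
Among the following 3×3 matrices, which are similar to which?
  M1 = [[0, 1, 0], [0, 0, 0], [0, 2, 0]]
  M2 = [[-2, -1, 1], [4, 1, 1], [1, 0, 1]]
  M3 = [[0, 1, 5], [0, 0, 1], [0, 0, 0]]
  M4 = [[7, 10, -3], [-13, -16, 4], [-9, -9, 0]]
Characteristic polynomials: χ_{M1} = x^3, χ_{M2} = x^3, χ_{M3} = x^3, χ_{M4} = (x + 3)^3.

{M1}: invariant factors x, x^2.

{M2, M3}: invariant factors x^3.

{M4}: invariant factors (x + 3)^3.

Matrices are similar if and only if their invariant-factor lists agree; the partition into similarity classes is {M1}, {M2, M3}, {M4}.

3 classes: {M1}, {M2, M3}, {M4}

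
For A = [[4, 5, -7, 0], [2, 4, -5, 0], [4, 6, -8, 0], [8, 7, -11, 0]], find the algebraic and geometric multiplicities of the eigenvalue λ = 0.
The characteristic polynomial is x^4, so the factor x appears with exponent 4: the algebraic multiplicity is 4.

rank(A) = 2, so the eigenspace has dimension 4 - 2 = 2: the geometric multiplicity is 2.

Since 2 < 4, A is not diagonalizable.

algebraic multiplicity 4, geometric multiplicity 2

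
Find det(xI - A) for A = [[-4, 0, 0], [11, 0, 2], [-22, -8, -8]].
xI - A = [[x + 4, 0, 0], [-11, x, -2], [22, 8, x + 8]].

Expanding det(xI - A) along the first row:
det(xI - A) = + (x + 4)·det([[x, -2], [8, x + 8]]) - (0)·det([[-11, -2], [22, x + 8]]) + (0)·det([[-11, x], [22, 8]]).

Evaluating gives χ_A(x) = x^3 + 12x^2 + 48x + 64 = (x + 4)^3.

χ_A(x) = (x + 4)^3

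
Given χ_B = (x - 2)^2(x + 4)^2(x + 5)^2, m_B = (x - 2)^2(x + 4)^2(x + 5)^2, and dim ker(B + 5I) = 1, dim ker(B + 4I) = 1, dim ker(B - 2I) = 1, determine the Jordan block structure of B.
Jordan blocks: (-5, 2), (-4, 2), (2, 2)

λ = -5: algebraic multiplicity 2 (exponent in χ_B), largest block size 2 (exponent in m_B), 1 block (geometric multiplicity). This forces block sizes [2].
λ = -4: algebraic multiplicity 2 (exponent in χ_B), largest block size 2 (exponent in m_B), 1 block (geometric multiplicity). This forces block sizes [2].
λ = 2: algebraic multiplicity 2 (exponent in χ_B), largest block size 2 (exponent in m_B), 1 block (geometric multiplicity). This forces block sizes [2].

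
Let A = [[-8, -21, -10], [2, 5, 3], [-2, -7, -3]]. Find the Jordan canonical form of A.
J = [[-2, 1, 0], [0, -2, 1], [0, 0, -2]]

The characteristic polynomial is det(xI - A) = (x + 2)^3, so the eigenvalues are -2 (algebraic multiplicity 3).

For λ = -2: rank(A + 2I) = 2, rank((A + 2I)^2) = 1, rank((A + 2I)^3) = 0. The eigenspace has dimension 3 - 2 = 1, so there is 1 Jordan block; the rank sequence gives block sizes [3].

Assembling the blocks gives the Jordan form J above.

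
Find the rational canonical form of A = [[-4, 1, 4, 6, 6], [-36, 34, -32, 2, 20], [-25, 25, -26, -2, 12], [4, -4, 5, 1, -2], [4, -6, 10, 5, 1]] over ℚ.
R = [[0, 0, 0, 0, -10], [1, 0, 0, 0, -8], [0, 1, 0, 0, 22], [0, 0, 1, 0, -9], [0, 0, 0, 1, 6]]

The invariant factors of A (the non-unit diagonal entries of the Smith normal form of xI - A over ℚ[x]) are (x - 5)(x - 1)(x^3 + 4x + 2), each dividing the next. The characteristic polynomial is their product, (x - 5)(x - 1)(x^3 + 4x + 2).

The rational canonical form is the block-diagonal matrix of companion matrices C(f_i):
R = [[0, 0, 0, 0, -10], [1, 0, 0, 0, -8], [0, 1, 0, 0, 22], [0, 0, 1, 0, -9], [0, 0, 0, 1, 6]].

Note the characteristic polynomial does not split into linear factors over ℚ, so A has no Jordan form over ℚ; the rational canonical form exists over any field.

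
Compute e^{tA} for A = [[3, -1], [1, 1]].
e^{tA} = [[(t + 1)*e^{2*t}, -t*e^{2*t}], [t*e^{2*t}, (1 - t)*e^{2*t}]]

A has Jordan form J = [[2, 1], [0, 2]] with A = PJP^{-1}, so e^{tA} = P e^{tJ} P^{-1}.

For a Jordan block J_k(λ), e^{tJ_k(λ)} = e^{λt} · (I + tN + t^2 N^2/2! + ... + t^{k-1} N^{k-1}/(k-1)!) where N is the nilpotent superdiagonal part.

Assembling the blocks and conjugating back gives the entries of e^{tA} as shown above.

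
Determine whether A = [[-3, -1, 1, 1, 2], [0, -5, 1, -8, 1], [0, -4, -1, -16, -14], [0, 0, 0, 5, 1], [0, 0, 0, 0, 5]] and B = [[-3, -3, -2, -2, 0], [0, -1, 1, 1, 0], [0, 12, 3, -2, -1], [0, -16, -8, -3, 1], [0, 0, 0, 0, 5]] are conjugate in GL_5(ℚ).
Yes.

Two matrices over a field are similar if and only if they have the same invariant factors.

Both A and B have characteristic polynomial (x - 5)^2(x + 3)^3 and minimal polynomial (x - 5)^2(x + 3)^3. Computing further, both have invariant factors (x - 5)^2(x + 3)^3. Hence A and B are similar.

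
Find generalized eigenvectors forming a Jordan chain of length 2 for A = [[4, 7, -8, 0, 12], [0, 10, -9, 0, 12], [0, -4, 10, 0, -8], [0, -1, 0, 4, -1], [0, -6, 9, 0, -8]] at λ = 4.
We seek v_1 ∈ ker((A - 4I)^2) \ ker(A - 4I), then set v_{i+1} = (A - 4I) v_i.

One such chain is v_1 = [[3, 4, -4, 0, -5]]^T, v_2 = [[0, 0, 0, 1, 0]]^T. Check: (A - 4I) v_2 = [[0, 0, 0, 0, 0]]^T = 0.

v_1 = [[3, 4, -4, 0, -5]]^T, v_2 = [[0, 0, 0, 1, 0]]^T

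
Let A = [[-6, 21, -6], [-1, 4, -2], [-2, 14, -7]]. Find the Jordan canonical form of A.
The characteristic polynomial is det(xI - A) = (x + 3)^3, so the eigenvalues are -3 (algebraic multiplicity 3).

For λ = -3: rank(A + 3I) = 1, rank((A + 3I)^2) = 0. The eigenspace has dimension 3 - 1 = 2, so there are 2 Jordan blocks; the rank sequence gives block sizes [2, 1].

Assembling the blocks gives the Jordan form J above.

J = [[-3, 1, 0], [0, -3, 0], [0, 0, -3]]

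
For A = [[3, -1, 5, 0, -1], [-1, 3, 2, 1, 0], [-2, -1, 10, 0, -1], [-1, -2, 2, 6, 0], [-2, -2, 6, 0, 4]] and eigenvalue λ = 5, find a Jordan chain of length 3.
We seek v_1 ∈ ker((A - 5I)^3) \ ker((A - 5I)^2), then set v_{i+1} = (A - 5I) v_i.

One such chain is v_1 = [[2, 0, 1, 0, 0]]^T, v_2 = [[1, 0, 1, 0, 2]]^T, v_3 = [[1, 1, 1, 1, 2]]^T. Check: (A - 5I) v_3 = [[0, 0, 0, 0, 0]]^T = 0.

v_1 = [[2, 0, 1, 0, 0]]^T, v_2 = [[1, 0, 1, 0, 2]]^T, v_3 = [[1, 1, 1, 1, 2]]^T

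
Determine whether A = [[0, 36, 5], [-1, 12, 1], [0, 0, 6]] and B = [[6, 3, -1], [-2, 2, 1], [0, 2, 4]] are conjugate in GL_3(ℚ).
trace(A) = 18 but trace(B) = 12. The trace is a similarity invariant, so A and B are not similar.

No.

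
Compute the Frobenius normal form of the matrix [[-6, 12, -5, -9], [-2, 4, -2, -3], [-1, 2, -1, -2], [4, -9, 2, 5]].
R = [[0, 0, 0, -1], [1, 0, 0, -2], [0, 1, 0, 1], [0, 0, 1, 2]]

The invariant factors of A (the non-unit diagonal entries of the Smith normal form of xI - A over ℚ[x]) are (x^2 - x - 1)^2, each dividing the next. The characteristic polynomial is their product, (x^2 - x - 1)^2.

The rational canonical form is the block-diagonal matrix of companion matrices C(f_i):
R = [[0, 0, 0, -1], [1, 0, 0, -2], [0, 1, 0, 1], [0, 0, 1, 2]].

Note the characteristic polynomial does not split into linear factors over ℚ, so A has no Jordan form over ℚ; the rational canonical form exists over any field.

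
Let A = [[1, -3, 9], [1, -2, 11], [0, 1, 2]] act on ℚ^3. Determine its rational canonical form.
R = [[0, 0, 0], [1, 0, 12], [0, 1, 1]]

The invariant factors of A (the non-unit diagonal entries of the Smith normal form of xI - A over ℚ[x]) are x(x - 4)(x + 3), each dividing the next. The characteristic polynomial is their product, x(x - 4)(x + 3).

The rational canonical form is the block-diagonal matrix of companion matrices C(f_i):
R = [[0, 0, 0], [1, 0, 12], [0, 1, 1]].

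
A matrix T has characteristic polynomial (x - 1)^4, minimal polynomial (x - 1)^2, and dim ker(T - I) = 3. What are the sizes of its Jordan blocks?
λ = 1: algebraic multiplicity 4 (exponent in χ_T), largest block size 2 (exponent in m_T), 3 blocks (geometric multiplicity). These force block sizes [2, 1, 1].

Jordan blocks: (1, 2), (1, 1), (1, 1)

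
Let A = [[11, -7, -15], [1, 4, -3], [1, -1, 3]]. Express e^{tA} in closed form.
e^{tA} = [[(3*t^2 + 10*t + 2)*e^{6*t}/2, t*(-3*t - 7)*e^{6*t}, 3*t*(-3*t - 10)*e^{6*t}/2], [t*e^{6*t}, (1 - 2*t)*e^{6*t}, -3*t*e^{6*t}], [t*(t + 2)*e^{6*t}/2, -t*(t + 1)*e^{6*t}, (-3*t^2 - 6*t + 2)*e^{6*t}/2]]

A has Jordan form J = [[6, 1, 0], [0, 6, 1], [0, 0, 6]] with A = PJP^{-1}, so e^{tA} = P e^{tJ} P^{-1}.

For a Jordan block J_k(λ), e^{tJ_k(λ)} = e^{λt} · (I + tN + t^2 N^2/2! + ... + t^{k-1} N^{k-1}/(k-1)!) where N is the nilpotent superdiagonal part.

Assembling the blocks and conjugating back gives the entries of e^{tA} as shown above.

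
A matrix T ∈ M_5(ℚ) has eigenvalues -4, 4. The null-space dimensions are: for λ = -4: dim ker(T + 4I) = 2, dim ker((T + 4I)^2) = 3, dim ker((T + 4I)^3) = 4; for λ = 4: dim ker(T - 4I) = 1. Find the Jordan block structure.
Jordan blocks: (-4, 3), (-4, 1), (4, 1)

λ = -4: successive nullity increments [2, 1, 1] count blocks of size ≥ k; block sizes are [3, 1].
λ = 4: successive nullity increments [1] count blocks of size ≥ k; block sizes are [1].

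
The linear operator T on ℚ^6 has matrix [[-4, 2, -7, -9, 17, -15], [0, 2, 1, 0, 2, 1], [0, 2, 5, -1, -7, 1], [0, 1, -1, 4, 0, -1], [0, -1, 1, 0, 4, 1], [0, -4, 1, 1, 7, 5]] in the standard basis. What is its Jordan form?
The characteristic polynomial is det(xI - A) = (x - 4)^5(x + 4), so the eigenvalues are -4 (algebraic multiplicity 1), 4 (algebraic multiplicity 5).

For λ = -4: algebraic multiplicity 1 gives one 1×1 block.

For λ = 4: rank(A - 4I) = 4, rank((A - 4I)^2) = 2, rank((A - 4I)^3) = 1. The eigenspace has dimension 6 - 4 = 2, so there are 2 Jordan blocks; the rank sequence gives block sizes [3, 2].

Assembling the blocks gives the Jordan form J above.

J = [[-4, 0, 0, 0, 0, 0], [0, 4, 1, 0, 0, 0], [0, 0, 4, 1, 0, 0], [0, 0, 0, 4, 0, 0], [0, 0, 0, 0, 4, 1], [0, 0, 0, 0, 0, 4]]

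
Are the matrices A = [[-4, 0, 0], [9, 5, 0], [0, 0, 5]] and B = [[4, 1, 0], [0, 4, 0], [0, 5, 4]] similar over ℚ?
trace(A) = 6 but trace(B) = 12. The trace is a similarity invariant, so A and B are not similar.

No.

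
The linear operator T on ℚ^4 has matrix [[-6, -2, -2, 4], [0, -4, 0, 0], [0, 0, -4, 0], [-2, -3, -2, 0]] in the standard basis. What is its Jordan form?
The characteristic polynomial is det(xI - A) = (x + 2)(x + 4)^3, so the eigenvalues are -4 (algebraic multiplicity 3), -2 (algebraic multiplicity 1).

For λ = -4: rank(A + 4I) = 2, rank((A + 4I)^2) = 1. The eigenspace has dimension 4 - 2 = 2, so there are 2 Jordan blocks; the rank sequence gives block sizes [2, 1].

For λ = -2: algebraic multiplicity 1 gives one 1×1 block.

Assembling the blocks gives the Jordan form J above.

J = [[-4, 1, 0, 0], [0, -4, 0, 0], [0, 0, -4, 0], [0, 0, 0, -2]]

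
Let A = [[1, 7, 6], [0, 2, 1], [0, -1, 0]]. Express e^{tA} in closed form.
e^{tA} = [[e^{t}, t*(t + 14)*e^{t}/2, t*(t + 12)*e^{t}/2], [0, (t + 1)*e^{t}, t*e^{t}], [0, -t*e^{t}, (1 - t)*e^{t}]]

A has Jordan form J = [[1, 1, 0], [0, 1, 1], [0, 0, 1]] with A = PJP^{-1}, so e^{tA} = P e^{tJ} P^{-1}.

For a Jordan block J_k(λ), e^{tJ_k(λ)} = e^{λt} · (I + tN + t^2 N^2/2! + ... + t^{k-1} N^{k-1}/(k-1)!) where N is the nilpotent superdiagonal part.

Assembling the blocks and conjugating back gives the entries of e^{tA} as shown above.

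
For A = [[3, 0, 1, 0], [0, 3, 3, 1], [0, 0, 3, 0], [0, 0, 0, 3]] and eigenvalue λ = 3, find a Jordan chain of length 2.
We seek v_1 ∈ ker((A - 3I)^2) \ ker(A - 3I), then set v_{i+1} = (A - 3I) v_i.

One such chain is v_1 = [[-2, -6, 1, 0]]^T, v_2 = [[1, 3, 0, 0]]^T. Check: (A - 3I) v_2 = [[0, 0, 0, 0]]^T = 0.

v_1 = [[-2, -6, 1, 0]]^T, v_2 = [[1, 3, 0, 0]]^T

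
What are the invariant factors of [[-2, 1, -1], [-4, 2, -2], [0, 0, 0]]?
The Jordan structure of A has elementary divisors x^2, x. Arranging the block sizes at each eigenvalue in decreasing order and taking row products gives the invariant factors.

Invariant factors (smallest first, each dividing the next): x, x^2.

Check: the last factor x^2 is the minimal polynomial, and the product x^3 is the characteristic polynomial.

x, x^2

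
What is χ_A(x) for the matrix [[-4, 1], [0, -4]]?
χ_A(x) = (x + 4)^2

xI - A = [[x + 4, -1], [0, x + 4]].

Expanding det(xI - A) along the first row:
det(xI - A) = + (x + 4)·det([[x + 4]]) - (-1)·det([[0]]).

Evaluating gives χ_A(x) = x^2 + 8x + 16 = (x + 4)^2.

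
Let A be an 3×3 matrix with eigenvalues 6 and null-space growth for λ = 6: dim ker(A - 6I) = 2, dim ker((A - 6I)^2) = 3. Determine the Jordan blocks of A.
Jordan blocks: (6, 2), (6, 1)

λ = 6: successive nullity increments [2, 1] count blocks of size ≥ k; block sizes are [2, 1].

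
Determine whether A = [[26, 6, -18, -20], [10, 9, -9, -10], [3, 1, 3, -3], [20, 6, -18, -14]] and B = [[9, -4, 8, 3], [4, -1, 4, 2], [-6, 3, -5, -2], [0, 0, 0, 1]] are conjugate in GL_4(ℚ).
No.

trace(A) = 24 but trace(B) = 4. The trace is a similarity invariant, so A and B are not similar.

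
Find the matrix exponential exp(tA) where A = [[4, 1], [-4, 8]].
e^{tA} = [[(1 - 2*t)*e^{6*t}, t*e^{6*t}], [-4*t*e^{6*t}, (2*t + 1)*e^{6*t}]]

A has Jordan form J = [[6, 1], [0, 6]] with A = PJP^{-1}, so e^{tA} = P e^{tJ} P^{-1}.

For a Jordan block J_k(λ), e^{tJ_k(λ)} = e^{λt} · (I + tN + t^2 N^2/2! + ... + t^{k-1} N^{k-1}/(k-1)!) where N is the nilpotent superdiagonal part.

Assembling the blocks and conjugating back gives the entries of e^{tA} as shown above.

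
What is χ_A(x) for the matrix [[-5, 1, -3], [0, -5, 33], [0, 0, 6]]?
xI - A = [[x + 5, -1, 3], [0, x + 5, -33], [0, 0, x - 6]].

Expanding det(xI - A) along the first row:
det(xI - A) = + (x + 5)·det([[x + 5, -33], [0, x - 6]]) - (-1)·det([[0, -33], [0, x - 6]]) + (3)·det([[0, x + 5], [0, 0]]).

Evaluating gives χ_A(x) = x^3 + 4x^2 - 35x - 150 = (x - 6)(x + 5)^2.

χ_A(x) = (x - 6)(x + 5)^2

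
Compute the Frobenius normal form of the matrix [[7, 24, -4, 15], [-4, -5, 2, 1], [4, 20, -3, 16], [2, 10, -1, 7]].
R = [[-1, 0, 0, 0], [0, 0, 0, -15], [0, 1, 0, -7], [0, 0, 1, 7]]

The invariant factors of A (the non-unit diagonal entries of the Smith normal form of xI - A over ℚ[x]) are x + 1, (x - 5)(x - 3)(x + 1), each dividing the next. The characteristic polynomial is their product, (x - 5)(x - 3)(x + 1)^2.

The rational canonical form is the block-diagonal matrix of companion matrices C(f_i):
R = [[-1, 0, 0, 0], [0, 0, 0, -15], [0, 1, 0, -7], [0, 0, 1, 7]].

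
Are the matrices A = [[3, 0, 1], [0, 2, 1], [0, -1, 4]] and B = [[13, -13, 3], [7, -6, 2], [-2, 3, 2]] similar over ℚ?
Two matrices over a field are similar if and only if they have the same invariant factors.

Both A and B have characteristic polynomial (x - 3)^3 and minimal polynomial (x - 3)^3. Computing further, both have invariant factors (x - 3)^3. Hence A and B are similar.

Yes.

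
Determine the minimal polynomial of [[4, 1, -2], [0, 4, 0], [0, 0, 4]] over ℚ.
The characteristic polynomial factors as (x - 4)^3. The minimal polynomial is ∏(x - λ)^{k_λ} where k_λ is the size of the largest Jordan block at λ.

For λ = 4: rank(A - 4I) = 1, and the largest Jordan block has size 2 (the smallest k with rank((A - 4I)^k) = rank((A - 4I)^(k+1))).

So m_A(x) = (x - 4)^2.

m_A(x) = (x - 4)^2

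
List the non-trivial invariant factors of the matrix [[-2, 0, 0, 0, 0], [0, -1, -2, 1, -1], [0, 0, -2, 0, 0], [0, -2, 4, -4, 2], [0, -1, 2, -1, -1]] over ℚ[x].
The Jordan structure of A has elementary divisors (x + 2)^2, (x + 2), (x + 2), (x + 2). Arranging the block sizes at each eigenvalue in decreasing order and taking row products gives the invariant factors.

Invariant factors (smallest first, each dividing the next): x + 2, x + 2, x + 2, (x + 2)^2.

Check: the last factor (x + 2)^2 is the minimal polynomial, and the product (x + 2)^5 is the characteristic polynomial.

x + 2, x + 2, x + 2, (x + 2)^2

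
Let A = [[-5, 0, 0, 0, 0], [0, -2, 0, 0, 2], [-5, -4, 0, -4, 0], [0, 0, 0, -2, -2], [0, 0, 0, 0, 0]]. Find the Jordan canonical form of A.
J = [[-5, 0, 0, 0, 0], [0, -2, 0, 0, 0], [0, 0, -2, 0, 0], [0, 0, 0, 0, 0], [0, 0, 0, 0, 0]]

The characteristic polynomial is det(xI - A) = x^2(x + 2)^2(x + 5), so the eigenvalues are -5 (algebraic multiplicity 1), -2 (algebraic multiplicity 2), 0 (algebraic multiplicity 2).

For λ = -5: algebraic multiplicity 1 gives one 1×1 block.

For λ = -2: rank(A + 2I) = 3. The eigenspace has dimension 5 - 3 = 2, so there are 2 Jordan blocks; the rank sequence gives block sizes [1, 1].

For λ = 0: rank(A) = 3. The eigenspace has dimension 5 - 3 = 2, so there are 2 Jordan blocks; the rank sequence gives block sizes [1, 1].

Assembling the blocks gives the Jordan form J above.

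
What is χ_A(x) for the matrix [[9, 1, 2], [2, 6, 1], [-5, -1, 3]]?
xI - A = [[x - 9, -1, -2], [-2, x - 6, -1], [5, 1, x - 3]].

Expanding det(xI - A) along the first row:
det(xI - A) = + (x - 9)·det([[x - 6, -1], [1, x - 3]]) - (-1)·det([[-2, -1], [5, x - 3]]) + (-2)·det([[-2, x - 6], [5, 1]]).

Evaluating gives χ_A(x) = x^3 - 18x^2 + 108x - 216 = (x - 6)^3.

χ_A(x) = (x - 6)^3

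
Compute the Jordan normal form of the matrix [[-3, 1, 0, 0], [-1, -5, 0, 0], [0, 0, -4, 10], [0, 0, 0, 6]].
J = [[-4, 1, 0, 0], [0, -4, 0, 0], [0, 0, -4, 0], [0, 0, 0, 6]]

The characteristic polynomial is det(xI - A) = (x - 6)(x + 4)^3, so the eigenvalues are -4 (algebraic multiplicity 3), 6 (algebraic multiplicity 1).

For λ = -4: rank(A + 4I) = 2, rank((A + 4I)^2) = 1. The eigenspace has dimension 4 - 2 = 2, so there are 2 Jordan blocks; the rank sequence gives block sizes [2, 1].

For λ = 6: algebraic multiplicity 1 gives one 1×1 block.

Assembling the blocks gives the Jordan form J above.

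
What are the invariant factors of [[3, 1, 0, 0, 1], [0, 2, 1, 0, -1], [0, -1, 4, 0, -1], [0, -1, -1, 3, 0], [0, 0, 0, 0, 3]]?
The Jordan structure of A has elementary divisors (x - 3)^3, (x - 3)^2. Arranging the block sizes at each eigenvalue in decreasing order and taking row products gives the invariant factors.

Invariant factors (smallest first, each dividing the next): (x - 3)^2, (x - 3)^3.

Check: the last factor (x - 3)^3 is the minimal polynomial, and the product (x - 3)^5 is the characteristic polynomial.

(x - 3)^2, (x - 3)^3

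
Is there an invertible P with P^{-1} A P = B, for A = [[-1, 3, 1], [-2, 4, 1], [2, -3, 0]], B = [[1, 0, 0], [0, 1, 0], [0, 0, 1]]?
No.

Both have characteristic polynomial (x - 1)^3, but the minimal polynomial of A is (x - 1)^2 while the minimal polynomial of B is x - 1. The minimal polynomial is a similarity invariant, so A and B are not similar.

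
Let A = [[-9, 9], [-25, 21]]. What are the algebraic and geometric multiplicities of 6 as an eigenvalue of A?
The characteristic polynomial is (x - 6)^2, so the factor x - 6 appears with exponent 2: the algebraic multiplicity is 2.

rank(A - 6I) = 1, so the eigenspace has dimension 2 - 1 = 1: the geometric multiplicity is 1.

Since 1 < 2, A is not diagonalizable.

algebraic multiplicity 2, geometric multiplicity 1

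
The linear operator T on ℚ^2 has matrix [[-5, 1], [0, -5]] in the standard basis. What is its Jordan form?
J = [[-5, 1], [0, -5]]

The characteristic polynomial is det(xI - A) = (x + 5)^2, so the eigenvalues are -5 (algebraic multiplicity 2).

For λ = -5: rank(A + 5I) = 1, rank((A + 5I)^2) = 0. The eigenspace has dimension 2 - 1 = 1, so there is 1 Jordan block; the rank sequence gives block sizes [2].

Assembling the blocks gives the Jordan form J above.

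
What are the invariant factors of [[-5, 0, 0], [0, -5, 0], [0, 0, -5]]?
The Jordan structure of A has elementary divisors (x + 5), (x + 5), (x + 5). Arranging the block sizes at each eigenvalue in decreasing order and taking row products gives the invariant factors.

Invariant factors (smallest first, each dividing the next): x + 5, x + 5, x + 5.

Check: the last factor x + 5 is the minimal polynomial, and the product (x + 5)^3 is the characteristic polynomial.

x + 5, x + 5, x + 5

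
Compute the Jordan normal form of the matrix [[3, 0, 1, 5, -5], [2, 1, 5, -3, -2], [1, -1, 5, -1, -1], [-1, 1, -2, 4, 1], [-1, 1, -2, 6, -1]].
J = [[-2, 0, 0, 0, 0], [0, 3, 1, 0, 0], [0, 0, 3, 0, 0], [0, 0, 0, 4, 1], [0, 0, 0, 0, 4]]

The characteristic polynomial is det(xI - A) = (x - 4)^2(x - 3)^2(x + 2), so the eigenvalues are -2 (algebraic multiplicity 1), 3 (algebraic multiplicity 2), 4 (algebraic multiplicity 2).

For λ = -2: algebraic multiplicity 1 gives one 1×1 block.

For λ = 3: rank(A - 3I) = 4, rank((A - 3I)^2) = 3. The eigenspace has dimension 5 - 4 = 1, so there is 1 Jordan block; the rank sequence gives block sizes [2].

For λ = 4: rank(A - 4I) = 4, rank((A - 4I)^2) = 3. The eigenspace has dimension 5 - 4 = 1, so there is 1 Jordan block; the rank sequence gives block sizes [2].

Assembling the blocks gives the Jordan form J above.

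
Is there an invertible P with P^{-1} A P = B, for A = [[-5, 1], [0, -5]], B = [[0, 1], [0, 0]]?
trace(A) = -10 but trace(B) = 0. The trace is a similarity invariant, so A and B are not similar.

No.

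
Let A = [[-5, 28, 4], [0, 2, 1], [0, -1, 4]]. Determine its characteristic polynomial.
xI - A = [[x + 5, -28, -4], [0, x - 2, -1], [0, 1, x - 4]].

Expanding det(xI - A) along the first row:
det(xI - A) = + (x + 5)·det([[x - 2, -1], [1, x - 4]]) - (-28)·det([[0, -1], [0, x - 4]]) + (-4)·det([[0, x - 2], [0, 1]]).

Evaluating gives χ_A(x) = x^3 - x^2 - 21x + 45 = (x - 3)^2(x + 5).

χ_A(x) = (x - 3)^2(x + 5)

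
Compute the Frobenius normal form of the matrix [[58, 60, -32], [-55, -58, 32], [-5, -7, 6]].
The invariant factors of A (the non-unit diagonal entries of the Smith normal form of xI - A over ℚ[x]) are (x - 4)^2(x + 2), each dividing the next. The characteristic polynomial is their product, (x - 4)^2(x + 2).

The rational canonical form is the block-diagonal matrix of companion matrices C(f_i):
R = [[0, 0, -32], [1, 0, 0], [0, 1, 6]].

R = [[0, 0, -32], [1, 0, 0], [0, 1, 6]]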